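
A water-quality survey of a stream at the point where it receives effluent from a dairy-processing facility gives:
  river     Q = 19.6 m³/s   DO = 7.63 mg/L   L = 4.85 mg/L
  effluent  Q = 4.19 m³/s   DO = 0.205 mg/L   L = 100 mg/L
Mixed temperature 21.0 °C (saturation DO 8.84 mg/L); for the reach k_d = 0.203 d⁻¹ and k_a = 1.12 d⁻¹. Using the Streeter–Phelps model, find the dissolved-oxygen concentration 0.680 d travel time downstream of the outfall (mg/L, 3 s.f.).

Mixed DO = (19.6×7.63 + 4.19×0.205)/(19.6+4.19) = 150.4/23.79 = 6.322 mg/L.
Mixed L₀ = (19.6×4.85 + 4.19×100)/(23.79) = 514.1/23.79 = 21.61 mg/L.
Initial deficit D₀ = C_s − DO₀ = 8.84 − 6.322 = 2.518 mg/L.
D(0.680) = [0.203×21.61/(1.12−0.203)](e^(−0.203×0.680) − e^(−1.12×0.680)) + 2.518 e^(−1.12×0.680)
= 4.784 × (0.8711 − 0.4669) + 2.518 × 0.4669 = 3.109 mg/L.
DO = 8.84 − 3.109 = 5.731 mg/L.

DO ≈ 5.73 mg/L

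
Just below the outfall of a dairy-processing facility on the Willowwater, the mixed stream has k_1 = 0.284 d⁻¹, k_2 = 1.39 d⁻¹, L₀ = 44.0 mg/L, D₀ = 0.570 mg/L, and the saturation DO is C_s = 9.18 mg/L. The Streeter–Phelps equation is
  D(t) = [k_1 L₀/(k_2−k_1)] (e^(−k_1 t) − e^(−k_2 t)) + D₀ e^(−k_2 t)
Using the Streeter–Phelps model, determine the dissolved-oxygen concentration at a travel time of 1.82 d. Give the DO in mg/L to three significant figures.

DO ≈ 3.30 mg/L

k_1 L₀/(k_2−k_1) = 0.284×44.0/(1.39−0.284) = 12.50/1.106 = 11.30 mg/L.
e^(−k_1 t) = e^(−0.284×1.820) = 0.5964; e^(−k_2 t) = e^(−1.39×1.820) = 0.07967.
D = 11.30 × (0.5964 − 0.07967) + 0.570 × 0.07967 = 5.838 + 0.04541 = 5.883 mg/L.
DO = C_s − D = 9.18 − 5.883 = 3.297 mg/L.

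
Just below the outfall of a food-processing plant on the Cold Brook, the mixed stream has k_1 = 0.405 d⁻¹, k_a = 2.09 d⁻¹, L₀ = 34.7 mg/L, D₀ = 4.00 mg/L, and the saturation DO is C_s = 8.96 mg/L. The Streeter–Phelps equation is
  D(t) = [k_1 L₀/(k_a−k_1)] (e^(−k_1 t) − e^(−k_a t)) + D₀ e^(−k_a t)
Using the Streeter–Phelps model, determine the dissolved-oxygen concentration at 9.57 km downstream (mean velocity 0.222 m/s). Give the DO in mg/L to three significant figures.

DO ≈ 3.68 mg/L

Travel time t = x/v = 9.57 km / (0.222 m/s) = 9570 m / 0.222 m/s = 43110 s = 0.4989 d.
k_1 L₀/(k_a−k_1) = 0.405×34.7/(2.09−0.405) = 14.05/1.685 = 8.340 mg/L.
e^(−k_1 t) = e^(−0.405×0.4989) = 0.8170; e^(−k_a t) = e^(−2.09×0.4989) = 0.3525.
D = 8.340 × (0.8170 − 0.3525) + 4.00 × 0.3525 = 3.875 + 1.410 = 5.285 mg/L.
DO = C_s − D = 8.96 − 5.285 = 3.675 mg/L.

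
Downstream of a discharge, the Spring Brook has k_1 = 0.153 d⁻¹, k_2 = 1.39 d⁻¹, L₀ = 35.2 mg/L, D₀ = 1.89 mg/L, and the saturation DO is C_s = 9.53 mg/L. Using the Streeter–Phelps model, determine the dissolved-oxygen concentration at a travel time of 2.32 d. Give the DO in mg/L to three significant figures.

k_1 L₀/(k_2−k_1) = 0.153×35.2/(1.39−0.153) = 5.386/1.237 = 4.354 mg/L.
e^(−k_1 t) = e^(−0.153×2.320) = 0.7012; e^(−k_2 t) = e^(−1.39×2.320) = 0.03976.
D = 4.354 × (0.7012 − 0.03976) + 1.89 × 0.03976 = 2.880 + 0.07515 = 2.955 mg/L.
DO = C_s − D = 9.53 − 2.955 = 6.575 mg/L.

DO ≈ 6.58 mg/L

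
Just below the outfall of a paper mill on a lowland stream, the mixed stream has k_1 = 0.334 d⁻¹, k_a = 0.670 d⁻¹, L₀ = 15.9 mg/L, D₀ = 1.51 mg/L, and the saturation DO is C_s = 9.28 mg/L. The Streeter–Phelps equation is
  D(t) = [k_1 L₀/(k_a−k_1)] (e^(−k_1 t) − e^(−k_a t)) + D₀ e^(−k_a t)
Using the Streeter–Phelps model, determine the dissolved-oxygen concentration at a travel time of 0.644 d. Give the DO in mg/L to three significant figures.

k_1 L₀/(k_a−k_1) = 0.334×15.9/(0.670−0.334) = 5.311/0.3360 = 15.81 mg/L.
e^(−k_1 t) = e^(−0.334×0.6440) = 0.8065; e^(−k_a t) = e^(−0.670×0.6440) = 0.6495.
D = 15.81 × (0.8065 − 0.6495) + 1.51 × 0.6495 = 2.480 + 0.9808 = 3.461 mg/L.
DO = C_s − D = 9.28 − 3.461 = 5.819 mg/L.

DO ≈ 5.82 mg/L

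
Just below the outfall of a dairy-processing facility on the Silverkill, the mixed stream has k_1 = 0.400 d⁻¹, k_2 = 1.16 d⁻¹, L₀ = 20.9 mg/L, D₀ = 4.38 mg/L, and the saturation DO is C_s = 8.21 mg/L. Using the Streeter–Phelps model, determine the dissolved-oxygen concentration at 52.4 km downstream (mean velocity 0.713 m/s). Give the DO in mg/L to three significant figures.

DO ≈ 2.85 mg/L

Travel time t = x/v = 52.4 km / (0.713 m/s) = 52400 m / 0.713 m/s = 73490 s = 0.8506 d.
k_1 L₀/(k_2−k_1) = 0.400×20.9/(1.16−0.400) = 8.360/0.7600 = 11.00 mg/L.
e^(−k_1 t) = e^(−0.400×0.8506) = 0.7116; e^(−k_2 t) = e^(−1.16×0.8506) = 0.3728.
D = 11.00 × (0.7116 − 0.3728) + 4.38 × 0.3728 = 3.727 + 1.633 = 5.360 mg/L.
DO = C_s − D = 8.21 − 5.360 = 2.850 mg/L.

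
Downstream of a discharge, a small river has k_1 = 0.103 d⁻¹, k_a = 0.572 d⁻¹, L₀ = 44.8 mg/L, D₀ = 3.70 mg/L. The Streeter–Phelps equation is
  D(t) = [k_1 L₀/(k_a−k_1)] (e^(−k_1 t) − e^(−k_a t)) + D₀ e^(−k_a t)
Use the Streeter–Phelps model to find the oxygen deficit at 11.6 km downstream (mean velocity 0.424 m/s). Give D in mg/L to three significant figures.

D ≈ 4.40 mg/L

Travel time t = x/v = 11.6 km / (0.424 m/s) = 11600 m / 0.424 m/s = 27360 s = 0.3166 d.
k_1 L₀/(k_a−k_1) = 0.103×44.8/(0.572−0.103) = 4.614/0.4690 = 9.839 mg/L.
e^(−k_1 t) = e^(−0.103×0.3166) = 0.9679; e^(−k_a t) = e^(−0.572×0.3166) = 0.8343.
D = 9.839 × (0.9679 − 0.8343) + 3.70 × 0.8343 = 1.314 + 3.087 = 4.401 mg/L.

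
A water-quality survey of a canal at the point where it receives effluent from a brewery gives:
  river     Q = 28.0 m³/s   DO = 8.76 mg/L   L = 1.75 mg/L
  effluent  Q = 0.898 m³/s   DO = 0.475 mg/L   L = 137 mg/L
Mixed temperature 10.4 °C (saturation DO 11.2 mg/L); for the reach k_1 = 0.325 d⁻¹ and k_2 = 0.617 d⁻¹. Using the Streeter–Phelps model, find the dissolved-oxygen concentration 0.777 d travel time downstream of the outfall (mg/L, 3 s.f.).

Mixed DO = (28.0×8.76 + 0.898×0.475)/(28.0+0.898) = 245.7/28.90 = 8.503 mg/L.
Mixed L₀ = (28.0×1.75 + 0.898×137)/(28.90) = 172.0/28.90 = 5.953 mg/L.
Initial deficit D₀ = C_s − DO₀ = 11.2 − 8.503 = 2.697 mg/L.
D(0.777) = [0.325×5.953/(0.617−0.325)](e^(−0.325×0.777) − e^(−0.617×0.777)) + 2.697 e^(−0.617×0.777)
= 6.626 × (0.7768 − 0.6191) + 2.697 × 0.6191 = 2.715 mg/L.
DO = 11.2 − 2.715 = 8.485 mg/L.

DO ≈ 8.49 mg/L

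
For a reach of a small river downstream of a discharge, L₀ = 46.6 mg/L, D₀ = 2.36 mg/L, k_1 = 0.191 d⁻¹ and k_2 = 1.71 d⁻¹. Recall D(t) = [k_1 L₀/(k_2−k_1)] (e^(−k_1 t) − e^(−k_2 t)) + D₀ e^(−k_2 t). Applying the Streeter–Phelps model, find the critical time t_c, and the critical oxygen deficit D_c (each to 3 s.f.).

t_c ≈ 1.10 d; D_c ≈ 4.22 mg/L

At the critical point dD/dt = 0, so k_1 L₀ e^(−k_1 t) = k_2 D. Substituting D(t) from the Streeter–Phelps equation and solving for t gives
t_c = ln[(k_2/k_1)(1 − D₀(k_2−k_1)/(k_1 L₀))] / (k_2−k_1).
Here k_2−k_1 = 1.519 d⁻¹ and 1 − D₀(k_2−k_1)/(k_1 L₀) = 1 − 2.36×1.519/(0.191×46.6) = 0.5972, so
t_c = ln(8.953 × 0.5972) / 1.519 = 1.677 / 1.519 = 1.104 d.
L(t_c) = L₀ e^(−k_1 t_c) = 46.6 × 0.8099 = 37.74 mg/L, and at the critical point k_2 D_c = k_1 L, so D_c = (0.191/1.71) × 37.74 = 4.216 mg/L.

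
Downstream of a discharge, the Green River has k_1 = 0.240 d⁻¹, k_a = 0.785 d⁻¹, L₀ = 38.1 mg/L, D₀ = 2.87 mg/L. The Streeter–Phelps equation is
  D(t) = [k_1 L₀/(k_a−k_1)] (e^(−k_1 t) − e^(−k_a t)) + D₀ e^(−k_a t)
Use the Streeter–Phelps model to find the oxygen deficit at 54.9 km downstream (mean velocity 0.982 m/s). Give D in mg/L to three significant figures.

Travel time t = x/v = 54.9 km / (0.982 m/s) = 54900 m / 0.982 m/s = 55910 s = 0.6471 d.
k_1 L₀/(k_a−k_1) = 0.240×38.1/(0.785−0.240) = 9.144/0.5450 = 16.78 mg/L.
e^(−k_1 t) = e^(−0.240×0.6471) = 0.8562; e^(−k_a t) = e^(−0.785×0.6471) = 0.6017.
D = 16.78 × (0.8562 − 0.6017) + 2.87 × 0.6017 = 4.269 + 1.727 = 5.996 mg/L.

D ≈ 6.00 mg/L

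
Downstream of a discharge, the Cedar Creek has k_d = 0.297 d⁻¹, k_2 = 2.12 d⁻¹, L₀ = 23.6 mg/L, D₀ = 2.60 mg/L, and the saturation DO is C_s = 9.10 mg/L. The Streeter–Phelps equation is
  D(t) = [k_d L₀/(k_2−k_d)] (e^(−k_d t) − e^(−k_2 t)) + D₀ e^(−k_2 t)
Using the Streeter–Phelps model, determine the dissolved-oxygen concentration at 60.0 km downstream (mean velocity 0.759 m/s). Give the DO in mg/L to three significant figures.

Travel time t = x/v = 60.0 km / (0.759 m/s) = 60000 m / 0.759 m/s = 79050 s = 0.9149 d.
k_d L₀/(k_2−k_d) = 0.297×23.6/(2.12−0.297) = 7.009/1.823 = 3.845 mg/L.
e^(−k_d t) = e^(−0.297×0.9149) = 0.7621; e^(−k_2 t) = e^(−2.12×0.9149) = 0.1437.
D = 3.845 × (0.7621 − 0.1437) + 2.60 × 0.1437 = 2.377 + 0.3737 = 2.751 mg/L.
DO = C_s − D = 9.10 − 2.751 = 6.349 mg/L.

DO ≈ 6.35 mg/L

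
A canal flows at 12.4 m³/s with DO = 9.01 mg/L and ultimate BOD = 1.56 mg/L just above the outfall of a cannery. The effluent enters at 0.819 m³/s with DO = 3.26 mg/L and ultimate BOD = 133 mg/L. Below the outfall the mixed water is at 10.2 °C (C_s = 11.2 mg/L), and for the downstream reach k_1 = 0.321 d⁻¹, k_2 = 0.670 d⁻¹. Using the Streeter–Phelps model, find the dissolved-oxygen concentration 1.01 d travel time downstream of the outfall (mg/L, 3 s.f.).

DO ≈ 7.99 mg/L

Mixed DO = (12.4×9.01 + 0.819×3.26)/(12.4+0.819) = 114.4/13.22 = 8.654 mg/L.
Mixed L₀ = (12.4×1.56 + 0.819×133)/(13.22) = 128.3/13.22 = 9.704 mg/L.
Initial deficit D₀ = C_s − DO₀ = 11.2 − 8.654 = 2.546 mg/L.
D(1.01) = [0.321×9.704/(0.670−0.321)](e^(−0.321×1.01) − e^(−0.670×1.01)) + 2.546 e^(−0.670×1.01)
= 8.925 × (0.7231 − 0.5083) + 2.546 × 0.5083 = 3.211 mg/L.
DO = 11.2 − 3.211 = 7.989 mg/L.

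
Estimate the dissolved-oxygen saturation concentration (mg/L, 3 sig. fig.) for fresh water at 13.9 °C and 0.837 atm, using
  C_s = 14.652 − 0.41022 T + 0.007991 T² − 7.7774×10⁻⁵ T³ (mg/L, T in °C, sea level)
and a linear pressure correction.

C_s ≈ 8.61 mg/L

At sea level: C_s = 14.652 − 0.41022×13.9 + 0.007991×13.9² − 7.7774×10⁻⁵×13.9³ = 10.29 mg/L.
Pressure correction: C_s' = 10.29 × 0.837 = 8.609 mg/L.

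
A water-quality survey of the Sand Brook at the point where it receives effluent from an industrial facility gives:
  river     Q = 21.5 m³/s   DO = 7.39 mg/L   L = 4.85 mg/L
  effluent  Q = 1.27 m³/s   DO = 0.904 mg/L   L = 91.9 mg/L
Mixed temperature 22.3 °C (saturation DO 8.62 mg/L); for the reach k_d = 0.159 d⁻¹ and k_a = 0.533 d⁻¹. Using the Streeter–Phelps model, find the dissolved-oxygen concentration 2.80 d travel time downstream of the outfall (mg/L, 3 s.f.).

Mixed DO = (21.5×7.39 + 1.27×0.904)/(21.5+1.27) = 160.0/22.77 = 7.028 mg/L.
Mixed L₀ = (21.5×4.85 + 1.27×91.9)/(22.77) = 221.0/22.77 = 9.705 mg/L.
Initial deficit D₀ = C_s − DO₀ = 8.62 − 7.028 = 1.592 mg/L.
D(2.80) = [0.159×9.705/(0.533−0.159)](e^(−0.159×2.80) − e^(−0.533×2.80)) + 1.592 e^(−0.533×2.80)
= 4.126 × (0.6407 − 0.2248) + 1.592 × 0.2248 = 2.074 mg/L.
DO = 8.62 − 2.074 = 6.546 mg/L.

DO ≈ 6.55 mg/L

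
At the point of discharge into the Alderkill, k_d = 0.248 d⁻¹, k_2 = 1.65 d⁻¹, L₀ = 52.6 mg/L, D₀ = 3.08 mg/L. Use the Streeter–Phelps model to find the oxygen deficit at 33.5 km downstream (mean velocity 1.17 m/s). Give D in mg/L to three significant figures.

D ≈ 4.97 mg/L

Travel time t = x/v = 33.5 km / (1.17 m/s) = 33500 m / 1.17 m/s = 28630 s = 0.3314 d.
k_d L₀/(k_2−k_d) = 0.248×52.6/(1.65−0.248) = 13.04/1.402 = 9.304 mg/L.
e^(−k_d t) = e^(−0.248×0.3314) = 0.9211; e^(−k_2 t) = e^(−1.65×0.3314) = 0.5788.
D = 9.304 × (0.9211 − 0.5788) + 3.08 × 0.5788 = 3.185 + 1.783 = 4.968 mg/L.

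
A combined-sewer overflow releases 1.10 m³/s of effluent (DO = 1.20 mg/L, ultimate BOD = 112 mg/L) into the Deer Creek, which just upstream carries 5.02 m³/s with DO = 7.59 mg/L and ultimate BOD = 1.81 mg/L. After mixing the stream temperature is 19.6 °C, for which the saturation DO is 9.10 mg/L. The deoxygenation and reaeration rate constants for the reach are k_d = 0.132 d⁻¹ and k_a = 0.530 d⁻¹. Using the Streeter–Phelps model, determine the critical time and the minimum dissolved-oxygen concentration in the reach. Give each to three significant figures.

Mixed DO = (5.02×7.59 + 1.10×1.20)/(5.02+1.10) = 39.42/6.120 = 6.441 mg/L.
Mixed L₀ = (5.02×1.81 + 1.10×112)/(6.120) = 132.3/6.120 = 21.62 mg/L.
Initial deficit D₀ = C_s − DO₀ = 9.10 − 6.441 = 2.659 mg/L.
t_c = (1/0.3980) ln[(0.530/0.132)(1 − 2.659×0.3980/(0.132×21.62))] = 2.513 × ln(2.526) = 2.328 d.
D_c = (0.132/0.530) × 21.62 × e^(−0.132×2.328) = 0.2491 × 21.62 × 0.7354 = 3.959 mg/L.
Minimum DO = 9.10 − 3.959 = 5.141 mg/L.

t_c ≈ 2.33 d; minimum DO ≈ 5.14 mg/L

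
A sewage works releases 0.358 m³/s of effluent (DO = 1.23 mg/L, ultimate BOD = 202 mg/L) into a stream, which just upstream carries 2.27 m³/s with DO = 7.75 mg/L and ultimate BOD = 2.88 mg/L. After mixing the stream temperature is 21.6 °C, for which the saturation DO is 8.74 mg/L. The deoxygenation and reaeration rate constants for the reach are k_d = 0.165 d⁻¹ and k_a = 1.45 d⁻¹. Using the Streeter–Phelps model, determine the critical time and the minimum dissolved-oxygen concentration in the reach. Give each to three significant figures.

t_c ≈ 1.17 d; minimum DO ≈ 5.93 mg/L

Mixed DO = (2.27×7.75 + 0.358×1.23)/(2.27+0.358) = 18.03/2.628 = 6.862 mg/L.
Mixed L₀ = (2.27×2.88 + 0.358×202)/(2.628) = 78.85/2.628 = 30.01 mg/L.
Initial deficit D₀ = C_s − DO₀ = 8.74 − 6.862 = 1.878 mg/L.
t_c = (1/1.285) ln[(1.45/0.165)(1 − 1.878×1.285/(0.165×30.01))] = 0.7782 × ln(4.504) = 1.171 d.
D_c = (0.165/1.45) × 30.01 × e^(−0.165×1.171) = 0.1138 × 30.01 × 0.8243 = 2.814 mg/L.
Minimum DO = 8.74 − 2.814 = 5.926 mg/L.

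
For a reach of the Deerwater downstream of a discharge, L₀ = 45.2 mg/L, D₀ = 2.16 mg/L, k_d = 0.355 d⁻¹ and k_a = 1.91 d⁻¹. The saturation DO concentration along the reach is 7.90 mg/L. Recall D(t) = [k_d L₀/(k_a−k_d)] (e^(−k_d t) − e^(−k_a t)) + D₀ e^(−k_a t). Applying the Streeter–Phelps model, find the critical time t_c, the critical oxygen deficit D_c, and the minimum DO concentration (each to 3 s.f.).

t_c ≈ 0.931 d; D_c ≈ 6.04 mg/L; min DO ≈ 1.86 mg/L

t_c = [1/(k_a−k_d)] ln[(k_a/k_d)(1 − D₀(k_a−k_d)/(k_d L₀))]
= [1/(1.91−0.355)] ln[(1.91/0.355)(1 − 2.16×1.555/(0.355×45.2))]
= (1/1.555) ln[5.380 × 0.7907] = 0.6431 × ln(4.254) = 0.6431 × 1.448 = 0.9311 d.
L(t_c) = L₀ e^(−k_d t_c) = 45.2 × 0.7185 = 32.48 mg/L, and at the critical point k_a D_c = k_d L, so D_c = (0.355/1.91) × 32.48 = 6.036 mg/L.
Minimum DO = C_s − D_c = 7.90 − 6.036 = 1.864 mg/L.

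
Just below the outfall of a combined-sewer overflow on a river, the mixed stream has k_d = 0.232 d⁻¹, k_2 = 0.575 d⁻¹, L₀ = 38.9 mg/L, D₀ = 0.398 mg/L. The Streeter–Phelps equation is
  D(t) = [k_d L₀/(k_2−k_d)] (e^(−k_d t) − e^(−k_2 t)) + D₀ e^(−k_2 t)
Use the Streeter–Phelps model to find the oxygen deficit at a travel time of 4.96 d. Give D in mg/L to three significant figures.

D ≈ 6.83 mg/L

k_d L₀/(k_2−k_d) = 0.232×38.9/(0.575−0.232) = 9.025/0.3430 = 26.31 mg/L.
e^(−k_d t) = e^(−0.232×4.960) = 0.3164; e^(−k_2 t) = e^(−0.575×4.960) = 0.05773.
D = 26.31 × (0.3164 − 0.05773) + 0.398 × 0.05773 = 6.806 + 0.02298 = 6.829 mg/L.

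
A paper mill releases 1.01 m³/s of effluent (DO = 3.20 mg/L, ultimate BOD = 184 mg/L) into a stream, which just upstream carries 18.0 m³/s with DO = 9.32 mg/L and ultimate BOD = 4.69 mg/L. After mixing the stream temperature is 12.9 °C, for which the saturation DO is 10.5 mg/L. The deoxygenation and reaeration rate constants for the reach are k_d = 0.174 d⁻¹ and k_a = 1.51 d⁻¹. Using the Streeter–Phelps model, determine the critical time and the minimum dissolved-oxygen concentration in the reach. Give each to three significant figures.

Mixed DO = (18.0×9.32 + 1.01×3.20)/(18.0+1.01) = 171.0/19.01 = 8.995 mg/L.
Mixed L₀ = (18.0×4.69 + 1.01×184)/(19.01) = 270.3/19.01 = 14.22 mg/L.
Initial deficit D₀ = C_s − DO₀ = 10.5 − 8.995 = 1.505 mg/L.
t_c = (1/1.336) ln[(1.51/0.174)(1 − 1.505×1.336/(0.174×14.22))] = 0.7485 × ln(1.624) = 0.3628 d.
D_c = (0.174/1.51) × 14.22 × e^(−0.174×0.3628) = 0.1152 × 14.22 × 0.9388 = 1.538 mg/L.
Minimum DO = 10.5 − 1.538 = 8.962 mg/L.

t_c ≈ 0.363 d; minimum DO ≈ 8.96 mg/L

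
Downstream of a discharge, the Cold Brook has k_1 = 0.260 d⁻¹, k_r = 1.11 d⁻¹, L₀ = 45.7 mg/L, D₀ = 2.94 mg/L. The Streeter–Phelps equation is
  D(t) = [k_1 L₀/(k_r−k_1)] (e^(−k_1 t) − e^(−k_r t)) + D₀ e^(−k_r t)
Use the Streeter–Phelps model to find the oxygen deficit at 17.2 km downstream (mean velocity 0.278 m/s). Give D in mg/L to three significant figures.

D ≈ 6.62 mg/L

Travel time t = x/v = 17.2 km / (0.278 m/s) = 17200 m / 0.278 m/s = 61870 s = 0.7161 d.
k_1 L₀/(k_r−k_1) = 0.260×45.7/(1.11−0.260) = 11.88/0.8500 = 13.98 mg/L.
e^(−k_1 t) = e^(−0.260×0.7161) = 0.8301; e^(−k_r t) = e^(−1.11×0.7161) = 0.4516.
D = 13.98 × (0.8301 − 0.4516) + 2.94 × 0.4516 = 5.291 + 1.328 = 6.619 mg/L.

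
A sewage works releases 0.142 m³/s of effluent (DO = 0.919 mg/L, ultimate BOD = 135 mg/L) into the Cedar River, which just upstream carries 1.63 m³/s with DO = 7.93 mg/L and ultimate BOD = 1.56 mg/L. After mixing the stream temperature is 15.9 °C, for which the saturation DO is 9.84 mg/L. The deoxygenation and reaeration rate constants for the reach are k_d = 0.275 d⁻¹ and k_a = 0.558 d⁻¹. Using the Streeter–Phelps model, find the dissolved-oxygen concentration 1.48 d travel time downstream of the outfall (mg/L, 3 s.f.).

Mixed DO = (1.63×7.93 + 0.142×0.919)/(1.63+0.142) = 13.06/1.772 = 7.368 mg/L.
Mixed L₀ = (1.63×1.56 + 0.142×135)/(1.772) = 21.71/1.772 = 12.25 mg/L.
Initial deficit D₀ = C_s − DO₀ = 9.84 − 7.368 = 2.472 mg/L.
D(1.48) = [0.275×12.25/(0.558−0.275)](e^(−0.275×1.48) − e^(−0.558×1.48)) + 2.472 e^(−0.558×1.48)
= 11.91 × (0.6656 − 0.4379) + 2.472 × 0.4379 = 3.794 mg/L.
DO = 9.84 − 3.794 = 6.046 mg/L.

DO ≈ 6.05 mg/L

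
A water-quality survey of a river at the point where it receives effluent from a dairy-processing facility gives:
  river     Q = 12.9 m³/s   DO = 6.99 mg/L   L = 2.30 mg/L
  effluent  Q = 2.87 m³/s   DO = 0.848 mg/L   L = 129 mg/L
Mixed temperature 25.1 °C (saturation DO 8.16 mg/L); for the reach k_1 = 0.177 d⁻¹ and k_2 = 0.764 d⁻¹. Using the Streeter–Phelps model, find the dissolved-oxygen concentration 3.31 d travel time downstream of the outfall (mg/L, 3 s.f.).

DO ≈ 4.33 mg/L

Mixed DO = (12.9×6.99 + 2.87×0.848)/(12.9+2.87) = 92.60/15.77 = 5.872 mg/L.
Mixed L₀ = (12.9×2.30 + 2.87×129)/(15.77) = 399.9/15.77 = 25.36 mg/L.
Initial deficit D₀ = C_s − DO₀ = 8.16 − 5.872 = 2.288 mg/L.
D(3.31) = [0.177×25.36/(0.764−0.177)](e^(−0.177×3.31) − e^(−0.764×3.31)) + 2.288 e^(−0.764×3.31)
= 7.646 × (0.5566 − 0.07975) + 2.288 × 0.07975 = 3.829 mg/L.
DO = 8.16 − 3.829 = 4.331 mg/L.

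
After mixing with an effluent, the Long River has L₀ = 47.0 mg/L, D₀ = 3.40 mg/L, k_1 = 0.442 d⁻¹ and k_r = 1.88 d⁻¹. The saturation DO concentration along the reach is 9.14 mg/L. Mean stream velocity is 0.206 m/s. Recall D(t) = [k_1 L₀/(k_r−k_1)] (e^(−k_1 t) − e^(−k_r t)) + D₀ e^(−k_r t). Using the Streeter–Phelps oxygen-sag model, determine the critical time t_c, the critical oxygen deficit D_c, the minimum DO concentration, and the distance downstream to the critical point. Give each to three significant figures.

With k_r/k_1 = 4.253 and 1 − D₀(k_r−k_1)/(k_1 L₀) = 0.7646,
t_c = ln(4.253 × 0.7646) / (1.88 − 0.442) = ln(3.252) / 1.438 = 1.179/1.438 = 0.8202 d.
D_c = (k_1/k_r) L₀ e^(−k_1 t_c) = (0.442/1.88) × 47.0 × e^(−0.442×0.8202) = 0.2351 × 47.0 × 0.6959 = 7.690 mg/L.
Minimum DO = C_s − D_c = 9.14 − 7.690 = 1.450 mg/L.
x_c = v t_c = 0.206 m/s × 0.8202 d × 86400 s/d = 14600 m ≈ 14.6 km.

t_c ≈ 0.820 d; D_c ≈ 7.69 mg/L; min DO ≈ 1.45 mg/L; x_c ≈ 14.6 km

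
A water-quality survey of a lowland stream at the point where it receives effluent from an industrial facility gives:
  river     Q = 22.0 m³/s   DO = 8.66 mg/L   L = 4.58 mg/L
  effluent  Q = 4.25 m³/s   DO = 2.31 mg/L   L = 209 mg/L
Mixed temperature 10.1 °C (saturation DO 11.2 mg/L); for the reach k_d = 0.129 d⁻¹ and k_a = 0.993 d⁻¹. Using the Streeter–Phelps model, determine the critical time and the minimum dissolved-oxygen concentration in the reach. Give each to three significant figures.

Mixed DO = (22.0×8.66 + 4.25×2.31)/(22.0+4.25) = 200.3/26.25 = 7.632 mg/L.
Mixed L₀ = (22.0×4.58 + 4.25×209)/(26.25) = 989.0/26.25 = 37.68 mg/L.
Initial deficit D₀ = C_s − DO₀ = 11.2 − 7.632 = 3.568 mg/L.
t_c = (1/0.8640) ln[(0.993/0.129)(1 − 3.568×0.8640/(0.129×37.68))] = 1.157 × ln(2.815) = 1.198 d.
D_c = (0.129/0.993) × 37.68 × e^(−0.129×1.198) = 0.1299 × 37.68 × 0.8568 = 4.194 mg/L.
Minimum DO = 11.2 − 4.194 = 7.006 mg/L.

t_c ≈ 1.20 d; minimum DO ≈ 7.01 mg/L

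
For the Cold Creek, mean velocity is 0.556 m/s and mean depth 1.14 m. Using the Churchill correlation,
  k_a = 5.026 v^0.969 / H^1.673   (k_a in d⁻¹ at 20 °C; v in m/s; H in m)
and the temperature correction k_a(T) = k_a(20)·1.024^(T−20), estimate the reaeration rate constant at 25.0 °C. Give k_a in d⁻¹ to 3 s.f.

k_a(20) = 5.026 × 0.556^0.969 / 1.14^1.673 = 5.026 × 0.5662 / 1.245 = 2.286 d⁻¹.
k_a(25.0) = 2.286 × 1.024^(25.0−20) = 2.286 × 1.126 = 2.573 d⁻¹.

k_a ≈ 2.57 d⁻¹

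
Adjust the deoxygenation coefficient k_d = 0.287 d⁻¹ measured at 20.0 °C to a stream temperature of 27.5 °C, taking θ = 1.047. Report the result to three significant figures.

k_d ≈ 0.405 d⁻¹

k_d(T₂) = k_d(T₁) · θ^(T₂−T₁) = 0.287 × 1.047^(27.5−20.0)
= 0.287 × 1.047^7.50 = 0.287 × 1.411 = 0.4050 d⁻¹.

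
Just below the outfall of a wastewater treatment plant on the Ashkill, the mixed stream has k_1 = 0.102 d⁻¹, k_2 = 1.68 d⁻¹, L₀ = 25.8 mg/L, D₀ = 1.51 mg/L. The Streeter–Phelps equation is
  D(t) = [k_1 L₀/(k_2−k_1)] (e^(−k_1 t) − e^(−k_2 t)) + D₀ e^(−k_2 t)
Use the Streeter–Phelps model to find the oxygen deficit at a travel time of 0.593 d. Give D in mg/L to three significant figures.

k_1 L₀/(k_2−k_1) = 0.102×25.8/(1.68−0.102) = 2.632/1.578 = 1.668 mg/L.
e^(−k_1 t) = e^(−0.102×0.5930) = 0.9413; e^(−k_2 t) = e^(−1.68×0.5930) = 0.3693.
D = 1.668 × (0.9413 − 0.3693) + 1.51 × 0.3693 = 0.9540 + 0.5576 = 1.512 mg/L.

D ≈ 1.51 mg/L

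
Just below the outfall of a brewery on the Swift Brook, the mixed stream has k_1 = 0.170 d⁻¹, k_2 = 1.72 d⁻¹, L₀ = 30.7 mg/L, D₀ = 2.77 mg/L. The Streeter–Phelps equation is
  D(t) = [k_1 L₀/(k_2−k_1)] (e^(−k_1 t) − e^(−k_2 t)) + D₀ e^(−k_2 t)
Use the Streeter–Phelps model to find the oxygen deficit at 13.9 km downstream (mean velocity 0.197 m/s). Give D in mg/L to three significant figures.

Travel time t = x/v = 13.9 km / (0.197 m/s) = 13900 m / 0.197 m/s = 70560 s = 0.8166 d.
k_1 L₀/(k_2−k_1) = 0.170×30.7/(1.72−0.170) = 5.219/1.550 = 3.367 mg/L.
e^(−k_1 t) = e^(−0.170×0.8166) = 0.8704; e^(−k_2 t) = e^(−1.72×0.8166) = 0.2455.
D = 3.367 × (0.8704 − 0.2455) + 2.77 × 0.2455 = 2.104 + 0.6799 = 2.784 mg/L.

D ≈ 2.78 mg/L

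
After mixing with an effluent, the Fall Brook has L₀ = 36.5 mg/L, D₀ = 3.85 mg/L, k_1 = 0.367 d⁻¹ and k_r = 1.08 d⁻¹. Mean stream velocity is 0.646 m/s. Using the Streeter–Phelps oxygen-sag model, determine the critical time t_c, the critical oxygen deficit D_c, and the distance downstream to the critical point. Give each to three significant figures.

t_c = [1/(k_r−k_1)] ln[(k_r/k_1)(1 − D₀(k_r−k_1)/(k_1 L₀))]
= [1/(1.08−0.367)] ln[(1.08/0.367)(1 − 3.85×0.7130/(0.367×36.5))]
= (1/0.7130) ln[2.943 × 0.7951] = 1.403 × ln(2.340) = 1.403 × 0.8500 = 1.192 d.
D_c = (k_1/k_r) L₀ e^(−k_1 t_c) = (0.367/1.08) × 36.5 × e^(−0.367×1.192) = 0.3398 × 36.5 × 0.6456 = 8.008 mg/L.
x_c = v t_c = 0.646 m/s × 1.192 d × 86400 s/d = 66540 m ≈ 66.5 km.

t_c ≈ 1.19 d; D_c ≈ 8.01 mg/L; x_c ≈ 66.5 km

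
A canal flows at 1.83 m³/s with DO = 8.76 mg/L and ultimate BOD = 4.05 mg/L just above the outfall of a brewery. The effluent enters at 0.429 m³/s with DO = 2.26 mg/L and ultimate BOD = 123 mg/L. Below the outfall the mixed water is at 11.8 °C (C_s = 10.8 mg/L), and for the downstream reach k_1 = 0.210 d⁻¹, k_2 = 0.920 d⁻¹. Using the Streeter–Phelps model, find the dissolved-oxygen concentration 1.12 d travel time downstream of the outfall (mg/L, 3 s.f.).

Mixed DO = (1.83×8.76 + 0.429×2.26)/(1.83+0.429) = 17.00/2.259 = 7.526 mg/L.
Mixed L₀ = (1.83×4.05 + 0.429×123)/(2.259) = 60.18/2.259 = 26.64 mg/L.
Initial deficit D₀ = C_s − DO₀ = 10.8 − 7.526 = 3.274 mg/L.
D(1.12) = [0.210×26.64/(0.920−0.210)](e^(−0.210×1.12) − e^(−0.920×1.12)) + 3.274 e^(−0.920×1.12)
= 7.879 × (0.7904 − 0.3569) + 3.274 × 0.3569 = 4.585 mg/L.
DO = 10.8 − 4.585 = 6.215 mg/L.

DO ≈ 6.22 mg/L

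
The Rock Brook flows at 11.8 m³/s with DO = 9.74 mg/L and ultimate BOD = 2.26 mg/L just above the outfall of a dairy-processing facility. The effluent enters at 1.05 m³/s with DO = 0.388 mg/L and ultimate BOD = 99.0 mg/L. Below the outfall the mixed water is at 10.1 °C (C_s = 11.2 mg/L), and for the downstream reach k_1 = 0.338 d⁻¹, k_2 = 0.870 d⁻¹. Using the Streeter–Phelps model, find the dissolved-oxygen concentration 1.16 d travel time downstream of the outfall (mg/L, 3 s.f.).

Mixed DO = (11.8×9.74 + 1.05×0.388)/(11.8+1.05) = 115.3/12.85 = 8.976 mg/L.
Mixed L₀ = (11.8×2.26 + 1.05×99.0)/(12.85) = 130.6/12.85 = 10.16 mg/L.
Initial deficit D₀ = C_s − DO₀ = 11.2 − 8.976 = 2.224 mg/L.
D(1.16) = [0.338×10.16/(0.870−0.338)](e^(−0.338×1.16) − e^(−0.870×1.16)) + 2.224 e^(−0.870×1.16)
= 6.458 × (0.6757 − 0.3645) + 2.224 × 0.3645 = 2.820 mg/L.
DO = 11.2 − 2.820 = 8.380 mg/L.

DO ≈ 8.38 mg/L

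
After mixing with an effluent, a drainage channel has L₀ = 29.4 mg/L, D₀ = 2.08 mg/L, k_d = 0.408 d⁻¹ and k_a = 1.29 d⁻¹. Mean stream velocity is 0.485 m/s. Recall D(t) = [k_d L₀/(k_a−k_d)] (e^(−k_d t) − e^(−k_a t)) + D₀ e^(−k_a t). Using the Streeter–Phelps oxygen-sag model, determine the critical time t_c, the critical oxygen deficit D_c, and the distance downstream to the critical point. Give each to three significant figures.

At the critical point dD/dt = 0, so k_d L₀ e^(−k_d t) = k_a D. Substituting D(t) from the Streeter–Phelps equation and solving for t gives
t_c = ln[(k_a/k_d)(1 − D₀(k_a−k_d)/(k_d L₀))] / (k_a−k_d).
Here k_a−k_d = 0.8820 d⁻¹ and 1 − D₀(k_a−k_d)/(k_d L₀) = 1 − 2.08×0.8820/(0.408×29.4) = 0.8471, so
t_c = ln(3.162 × 0.8471) / 0.8820 = 0.9851 / 0.8820 = 1.117 d.
D_c = (k_d/k_a) L₀ e^(−k_d t_c) = (0.408/1.29) × 29.4 × e^(−0.408×1.117) = 0.3163 × 29.4 × 0.6340 = 5.895 mg/L.
x_c = v t_c = 0.485 m/s × 1.117 d × 86400 s/d = 46800 m ≈ 46.8 km.

t_c ≈ 1.12 d; D_c ≈ 5.90 mg/L; x_c ≈ 46.8 km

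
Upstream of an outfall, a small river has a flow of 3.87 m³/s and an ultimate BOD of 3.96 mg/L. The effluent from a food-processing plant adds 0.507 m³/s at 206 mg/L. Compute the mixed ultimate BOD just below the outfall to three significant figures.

27.4 mg/L

Flow-weighted mixing: C = (Q_r C_r + Q_w C_w)/(Q_r + Q_w)
= (3.87×3.96 + 0.507×206)/(3.87 + 0.507) = 119.8/4.377 = 27.36 mg/L.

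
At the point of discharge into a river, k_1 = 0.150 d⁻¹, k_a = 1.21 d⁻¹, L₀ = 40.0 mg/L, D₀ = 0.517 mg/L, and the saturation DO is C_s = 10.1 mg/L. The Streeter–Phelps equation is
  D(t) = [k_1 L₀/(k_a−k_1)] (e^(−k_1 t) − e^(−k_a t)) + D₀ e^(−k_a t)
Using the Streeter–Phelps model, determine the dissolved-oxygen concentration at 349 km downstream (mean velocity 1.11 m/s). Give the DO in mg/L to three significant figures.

Travel time t = x/v = 349 km / (1.11 m/s) = 349000 m / 1.11 m/s = 314400 s = 3.639 d.
k_1 L₀/(k_a−k_1) = 0.150×40.0/(1.21−0.150) = 6.000/1.060 = 5.660 mg/L.
e^(−k_1 t) = e^(−0.150×3.639) = 0.5793; e^(−k_a t) = e^(−1.21×3.639) = 0.01224.
D = 5.660 × (0.5793 − 0.01224) + 0.517 × 0.01224 = 3.210 + 0.006327 = 3.216 mg/L.
DO = C_s − D = 10.1 − 3.216 = 6.884 mg/L.

DO ≈ 6.88 mg/L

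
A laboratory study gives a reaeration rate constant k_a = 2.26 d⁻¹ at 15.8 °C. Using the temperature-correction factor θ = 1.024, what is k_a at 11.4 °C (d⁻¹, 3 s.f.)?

k_a(T₂) = k_a(T₁) · θ^(T₂−T₁) = 2.26 × 1.024^(11.4−15.8)
= 2.26 × 1.024^-4.40 = 2.26 × 0.9009 = 2.036 d⁻¹.

k_a ≈ 2.04 d⁻¹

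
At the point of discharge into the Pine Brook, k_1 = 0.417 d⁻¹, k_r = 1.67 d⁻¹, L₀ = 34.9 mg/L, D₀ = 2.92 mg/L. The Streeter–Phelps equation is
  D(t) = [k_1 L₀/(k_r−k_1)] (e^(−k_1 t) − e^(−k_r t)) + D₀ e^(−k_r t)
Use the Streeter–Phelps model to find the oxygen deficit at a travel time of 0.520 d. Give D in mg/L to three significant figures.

k_1 L₀/(k_r−k_1) = 0.417×34.9/(1.67−0.417) = 14.55/1.253 = 11.61 mg/L.
e^(−k_1 t) = e^(−0.417×0.5200) = 0.8051; e^(−k_r t) = e^(−1.67×0.5200) = 0.4196.
D = 11.61 × (0.8051 − 0.4196) + 2.92 × 0.4196 = 4.477 + 1.225 = 5.702 mg/L.

D ≈ 5.70 mg/L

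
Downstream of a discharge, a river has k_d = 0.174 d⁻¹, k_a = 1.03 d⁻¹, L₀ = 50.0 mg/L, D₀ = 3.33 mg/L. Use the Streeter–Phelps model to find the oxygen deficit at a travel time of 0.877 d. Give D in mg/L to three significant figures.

D ≈ 5.96 mg/L

k_d L₀/(k_a−k_d) = 0.174×50.0/(1.03−0.174) = 8.700/0.8560 = 10.16 mg/L.
e^(−k_d t) = e^(−0.174×0.8770) = 0.8585; e^(−k_a t) = e^(−1.03×0.8770) = 0.4052.
D = 10.16 × (0.8585 − 0.4052) + 3.33 × 0.4052 = 4.607 + 1.349 = 5.956 mg/L.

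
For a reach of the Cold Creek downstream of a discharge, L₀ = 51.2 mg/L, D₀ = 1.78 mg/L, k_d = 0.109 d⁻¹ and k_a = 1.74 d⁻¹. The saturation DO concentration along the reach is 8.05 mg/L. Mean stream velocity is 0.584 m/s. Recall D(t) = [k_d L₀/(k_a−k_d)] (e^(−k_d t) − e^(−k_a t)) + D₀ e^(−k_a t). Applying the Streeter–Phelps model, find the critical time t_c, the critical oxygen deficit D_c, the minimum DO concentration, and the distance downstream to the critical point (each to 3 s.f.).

t_c ≈ 1.25 d; D_c ≈ 2.80 mg/L; min DO ≈ 5.25 mg/L; x_c ≈ 63.0 km

t_c = [1/(k_a−k_d)] ln[(k_a/k_d)(1 − D₀(k_a−k_d)/(k_d L₀))]
= [1/(1.74−0.109)] ln[(1.74/0.109)(1 − 1.78×1.631/(0.109×51.2))]
= (1/1.631) ln[15.96 × 0.4798] = 0.6131 × ln(7.659) = 0.6131 × 2.036 = 1.248 d.
D_c = (k_d/k_a) L₀ e^(−k_d t_c) = (0.109/1.74) × 51.2 × e^(−0.109×1.248) = 0.06264 × 51.2 × 0.8728 = 2.799 mg/L.
Minimum DO = C_s − D_c = 8.05 − 2.799 = 5.251 mg/L.
x_c = v t_c = 0.584 m/s × 1.248 d × 86400 s/d = 62980 m ≈ 63.0 km.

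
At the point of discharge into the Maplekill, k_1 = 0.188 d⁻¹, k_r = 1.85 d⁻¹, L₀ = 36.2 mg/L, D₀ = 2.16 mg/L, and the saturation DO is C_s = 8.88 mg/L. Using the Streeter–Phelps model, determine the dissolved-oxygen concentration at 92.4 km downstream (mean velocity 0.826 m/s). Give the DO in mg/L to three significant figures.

Travel time t = x/v = 92.4 km / (0.826 m/s) = 92400 m / 0.826 m/s = 111900 s = 1.295 d.
k_1 L₀/(k_r−k_1) = 0.188×36.2/(1.85−0.188) = 6.806/1.662 = 4.095 mg/L.
e^(−k_1 t) = e^(−0.188×1.295) = 0.7840; e^(−k_r t) = e^(−1.85×1.295) = 0.09115.
D = 4.095 × (0.7840 − 0.09115) + 2.16 × 0.09115 = 2.837 + 0.1969 = 3.034 mg/L.
DO = C_s − D = 8.88 − 3.034 = 5.846 mg/L.

DO ≈ 5.85 mg/L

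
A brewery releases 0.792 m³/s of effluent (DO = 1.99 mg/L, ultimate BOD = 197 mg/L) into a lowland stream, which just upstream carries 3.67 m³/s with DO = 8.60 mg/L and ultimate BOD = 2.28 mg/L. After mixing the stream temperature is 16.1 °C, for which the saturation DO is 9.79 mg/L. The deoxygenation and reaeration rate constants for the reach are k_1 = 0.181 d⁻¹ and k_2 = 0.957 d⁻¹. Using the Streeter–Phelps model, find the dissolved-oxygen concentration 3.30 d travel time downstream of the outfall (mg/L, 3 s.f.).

Mixed DO = (3.67×8.60 + 0.792×1.99)/(3.67+0.792) = 33.14/4.462 = 7.427 mg/L.
Mixed L₀ = (3.67×2.28 + 0.792×197)/(4.462) = 164.4/4.462 = 36.84 mg/L.
Initial deficit D₀ = C_s − DO₀ = 9.79 − 7.427 = 2.363 mg/L.
D(3.30) = [0.181×36.84/(0.957−0.181)](e^(−0.181×3.30) − e^(−0.957×3.30)) + 2.363 e^(−0.957×3.30)
= 8.593 × (0.5503 − 0.04251) + 2.363 × 0.04251 = 4.464 mg/L.
DO = 9.79 − 4.464 = 5.326 mg/L.

DO ≈ 5.33 mg/L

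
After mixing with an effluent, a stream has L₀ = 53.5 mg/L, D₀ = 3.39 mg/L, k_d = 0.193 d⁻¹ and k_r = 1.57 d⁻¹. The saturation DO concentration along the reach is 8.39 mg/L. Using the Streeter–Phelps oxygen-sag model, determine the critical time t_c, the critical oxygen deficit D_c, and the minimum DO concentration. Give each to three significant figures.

t_c ≈ 1.09 d; D_c ≈ 5.33 mg/L; min DO ≈ 3.06 mg/L

At the critical point dD/dt = 0, so k_d L₀ e^(−k_d t) = k_r D. Substituting D(t) from the Streeter–Phelps equation and solving for t gives
t_c = ln[(k_r/k_d)(1 − D₀(k_r−k_d)/(k_d L₀))] / (k_r−k_d).
Here k_r−k_d = 1.377 d⁻¹ and 1 − D₀(k_r−k_d)/(k_d L₀) = 1 − 3.39×1.377/(0.193×53.5) = 0.5479, so
t_c = ln(8.135 × 0.5479) / 1.377 = 1.495 / 1.377 = 1.085 d.
L(t_c) = L₀ e^(−k_d t_c) = 53.5 × 0.8110 = 43.39 mg/L, and at the critical point k_r D_c = k_d L, so D_c = (0.193/1.57) × 43.39 = 5.334 mg/L.
Minimum DO = C_s − D_c = 8.39 − 5.334 = 3.056 mg/L.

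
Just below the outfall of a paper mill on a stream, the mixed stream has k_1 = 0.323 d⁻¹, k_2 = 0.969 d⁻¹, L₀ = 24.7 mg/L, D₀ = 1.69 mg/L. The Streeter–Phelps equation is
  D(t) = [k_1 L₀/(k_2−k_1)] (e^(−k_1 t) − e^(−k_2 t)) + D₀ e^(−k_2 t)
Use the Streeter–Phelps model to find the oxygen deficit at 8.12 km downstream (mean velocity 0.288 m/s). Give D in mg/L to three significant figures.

D ≈ 3.34 mg/L

Travel time t = x/v = 8.12 km / (0.288 m/s) = 8120 m / 0.288 m/s = 28190 s = 0.3263 d.
k_1 L₀/(k_2−k_1) = 0.323×24.7/(0.969−0.323) = 7.978/0.6460 = 12.35 mg/L.
e^(−k_1 t) = e^(−0.323×0.3263) = 0.9000; e^(−k_2 t) = e^(−0.969×0.3263) = 0.7289.
D = 12.35 × (0.9000 − 0.7289) + 1.69 × 0.7289 = 2.113 + 1.232 = 3.344 mg/L.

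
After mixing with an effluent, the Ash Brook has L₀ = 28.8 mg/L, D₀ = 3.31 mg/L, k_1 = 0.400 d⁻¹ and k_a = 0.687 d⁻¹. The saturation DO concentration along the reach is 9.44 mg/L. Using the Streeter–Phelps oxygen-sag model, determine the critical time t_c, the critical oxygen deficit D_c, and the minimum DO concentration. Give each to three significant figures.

t_c ≈ 1.58 d; D_c ≈ 8.90 mg/L; min DO ≈ 0.544 mg/L

With k_a/k_1 = 1.718 and 1 − D₀(k_a−k_1)/(k_1 L₀) = 0.9175,
t_c = ln(1.718 × 0.9175) / (0.687 − 0.400) = ln(1.576) / 0.2870 = 0.4548/0.2870 = 1.585 d.
D_c = (k_1/k_a) L₀ e^(−k_1 t_c) = (0.400/0.687) × 28.8 × e^(−0.400×1.585) = 0.5822 × 28.8 × 0.5305 = 8.896 mg/L.
Minimum DO = C_s − D_c = 9.44 − 8.896 = 0.5438 mg/L.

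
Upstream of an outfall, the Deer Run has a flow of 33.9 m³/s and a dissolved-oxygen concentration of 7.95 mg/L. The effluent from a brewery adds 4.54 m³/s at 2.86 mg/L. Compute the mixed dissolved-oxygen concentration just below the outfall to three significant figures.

7.35 mg/L

Flow-weighted mixing: C = (Q_r C_r + Q_w C_w)/(Q_r + Q_w)
= (33.9×7.95 + 4.54×2.86)/(33.9 + 4.54) = 282.5/38.44 = 7.349 mg/L.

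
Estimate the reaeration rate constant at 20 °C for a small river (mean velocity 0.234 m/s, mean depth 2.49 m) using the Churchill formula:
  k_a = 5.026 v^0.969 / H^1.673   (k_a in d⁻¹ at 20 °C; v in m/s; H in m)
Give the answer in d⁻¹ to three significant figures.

k_a ≈ 0.267 d⁻¹

k_a = 5.026 × 0.234^0.969 / 2.49^1.673 = 5.026 × 0.2448 / 4.601 = 0.2674 d⁻¹.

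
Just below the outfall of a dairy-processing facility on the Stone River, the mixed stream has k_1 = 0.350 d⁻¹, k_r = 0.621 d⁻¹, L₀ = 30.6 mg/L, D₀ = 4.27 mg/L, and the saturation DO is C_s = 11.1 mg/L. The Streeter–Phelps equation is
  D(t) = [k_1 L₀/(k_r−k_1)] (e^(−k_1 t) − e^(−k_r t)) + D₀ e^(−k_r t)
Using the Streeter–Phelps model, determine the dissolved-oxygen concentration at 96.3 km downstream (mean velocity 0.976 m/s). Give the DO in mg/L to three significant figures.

Travel time t = x/v = 96.3 km / (0.976 m/s) = 96300 m / 0.976 m/s = 98670 s = 1.142 d.
k_1 L₀/(k_r−k_1) = 0.350×30.6/(0.621−0.350) = 10.71/0.2710 = 39.52 mg/L.
e^(−k_1 t) = e^(−0.350×1.142) = 0.6705; e^(−k_r t) = e^(−0.621×1.142) = 0.4920.
D = 39.52 × (0.6705 − 0.4920) + 4.27 × 0.4920 = 7.053 + 2.101 = 9.154 mg/L.
DO = C_s − D = 11.1 − 9.154 = 1.946 mg/L.

DO ≈ 1.95 mg/L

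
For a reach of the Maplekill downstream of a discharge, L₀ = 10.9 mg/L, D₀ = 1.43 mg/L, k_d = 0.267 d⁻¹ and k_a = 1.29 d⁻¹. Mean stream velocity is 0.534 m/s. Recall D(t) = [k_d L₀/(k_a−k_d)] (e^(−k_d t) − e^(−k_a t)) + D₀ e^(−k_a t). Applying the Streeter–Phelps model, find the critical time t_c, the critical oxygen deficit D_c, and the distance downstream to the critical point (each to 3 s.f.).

t_c ≈ 0.857 d; D_c ≈ 1.79 mg/L; x_c ≈ 39.5 km

With k_a/k_d = 4.831 and 1 − D₀(k_a−k_d)/(k_d L₀) = 0.4973,
t_c = ln(4.831 × 0.4973) / (1.29 − 0.267) = ln(2.403) / 1.023 = 0.8767/1.023 = 0.8570 d.
L(t_c) = L₀ e^(−k_d t_c) = 10.9 × 0.7955 = 8.671 mg/L, and at the critical point k_a D_c = k_d L, so D_c = (0.267/1.29) × 8.671 = 1.795 mg/L.
x_c = v t_c = 0.534 m/s × 0.8570 d × 86400 s/d = 39540 m ≈ 39.5 km.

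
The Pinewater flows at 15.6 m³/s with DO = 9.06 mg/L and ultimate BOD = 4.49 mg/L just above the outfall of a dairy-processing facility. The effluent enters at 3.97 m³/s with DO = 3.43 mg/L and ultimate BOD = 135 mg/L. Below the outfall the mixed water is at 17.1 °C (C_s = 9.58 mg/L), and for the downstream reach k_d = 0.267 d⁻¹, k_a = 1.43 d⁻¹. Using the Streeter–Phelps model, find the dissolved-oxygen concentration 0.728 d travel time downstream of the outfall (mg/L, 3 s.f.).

Mixed DO = (15.6×9.06 + 3.97×3.43)/(15.6+3.97) = 155.0/19.57 = 7.918 mg/L.
Mixed L₀ = (15.6×4.49 + 3.97×135)/(19.57) = 606.0/19.57 = 30.97 mg/L.
Initial deficit D₀ = C_s − DO₀ = 9.58 − 7.918 = 1.662 mg/L.
D(0.728) = [0.267×30.97/(1.43−0.267)](e^(−0.267×0.728) − e^(−1.43×0.728)) + 1.662 e^(−1.43×0.728)
= 7.109 × (0.8233 − 0.3531) + 1.662 × 0.3531 = 3.930 mg/L.
DO = 9.58 − 3.930 = 5.650 mg/L.

DO ≈ 5.65 mg/L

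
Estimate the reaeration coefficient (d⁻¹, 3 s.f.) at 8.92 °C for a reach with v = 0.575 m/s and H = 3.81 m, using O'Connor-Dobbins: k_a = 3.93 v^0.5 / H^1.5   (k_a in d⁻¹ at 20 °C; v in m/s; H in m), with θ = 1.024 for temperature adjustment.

k_a(20) = 3.93 × 0.575^0.5 / 3.81^1.5 = 3.93 × 0.7583 / 7.437 = 0.4007 d⁻¹.
k_a(8.92) = 0.4007 × 1.024^(8.92−20) = 0.4007 × 0.7689 = 0.3081 d⁻¹.

k_a ≈ 0.308 d⁻¹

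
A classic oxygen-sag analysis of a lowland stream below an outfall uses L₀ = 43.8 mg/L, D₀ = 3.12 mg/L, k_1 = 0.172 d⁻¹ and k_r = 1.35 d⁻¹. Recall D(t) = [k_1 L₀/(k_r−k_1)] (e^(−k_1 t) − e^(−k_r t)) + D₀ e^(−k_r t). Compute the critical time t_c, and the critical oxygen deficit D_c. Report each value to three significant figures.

t_c ≈ 1.18 d; D_c ≈ 4.55 mg/L

t_c = [1/(k_r−k_1)] ln[(k_r/k_1)(1 − D₀(k_r−k_1)/(k_1 L₀))]
= [1/(1.35−0.172)] ln[(1.35/0.172)(1 − 3.12×1.178/(0.172×43.8))]
= (1/1.178) ln[7.849 × 0.5121] = 0.8489 × ln(4.020) = 0.8489 × 1.391 = 1.181 d.
L(t_c) = L₀ e^(−k_1 t_c) = 43.8 × 0.8162 = 35.75 mg/L, and at the critical point k_r D_c = k_1 L, so D_c = (0.172/1.35) × 35.75 = 4.555 mg/L.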